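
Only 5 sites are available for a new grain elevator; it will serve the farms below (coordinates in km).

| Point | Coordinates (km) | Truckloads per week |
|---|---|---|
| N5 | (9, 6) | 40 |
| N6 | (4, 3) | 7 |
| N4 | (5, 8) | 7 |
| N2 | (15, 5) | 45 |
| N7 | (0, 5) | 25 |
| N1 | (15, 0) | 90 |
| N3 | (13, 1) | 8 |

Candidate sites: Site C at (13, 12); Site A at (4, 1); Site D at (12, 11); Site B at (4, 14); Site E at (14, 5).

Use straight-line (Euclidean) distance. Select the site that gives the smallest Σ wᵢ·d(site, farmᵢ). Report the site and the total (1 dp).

Total weighted distance at each candidate:
  Site C (13, 12): total = 2319.8
  Site A (4, 1): total = 2080.6
  Site D (12, 11): total = 2109.6
  Site B (4, 14): total = 3111.6
  Site E (14, 5): total = 1228.7
Minimum is at Site E with total 1228.7 km.

Site E, total 1228.7 km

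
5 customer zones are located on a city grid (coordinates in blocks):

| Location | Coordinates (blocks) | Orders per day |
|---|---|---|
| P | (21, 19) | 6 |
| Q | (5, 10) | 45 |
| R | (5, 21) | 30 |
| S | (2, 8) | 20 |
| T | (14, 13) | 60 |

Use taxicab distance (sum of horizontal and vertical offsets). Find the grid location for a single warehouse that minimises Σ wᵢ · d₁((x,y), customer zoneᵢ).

(5, 13)

Manhattan distance separates: Σwᵢ(|x−xᵢ|+|y−yᵢ|) = Σwᵢ|x−xᵢ| + Σwᵢ|y−yᵢ|, so x and y are optimised independently as 1-D weighted medians.
Total weight W = 161; half = 80.5.
x-coordinate, sorted with cumulative weight:
  x=2 (S, w=20) cum 20
  x=5 (Q, w=45) cum 65
  x=5 (R, w=30) cum 95  ← median
  x=14 (T, w=60) cum 155
  x=21 (P, w=6) cum 161
⇒ x* = 5
y-coordinate, sorted with cumulative weight:
  y=8 (S, w=20) cum 20
  y=10 (Q, w=45) cum 65
  y=13 (T, w=60) cum 125  ← median
  y=19 (P, w=6) cum 131
  y=21 (R, w=30) cum 161
⇒ y* = 13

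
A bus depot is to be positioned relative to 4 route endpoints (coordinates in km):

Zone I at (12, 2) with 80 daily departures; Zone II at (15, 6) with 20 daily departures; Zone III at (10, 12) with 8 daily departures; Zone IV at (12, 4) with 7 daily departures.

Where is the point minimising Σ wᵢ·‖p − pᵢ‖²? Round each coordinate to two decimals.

(12.38, 3.51)

The minimiser of Σwᵢ‖p−pᵢ‖² is the weighted centroid p* = (Σwᵢpᵢ)/(Σwᵢ).
Σwᵢ = 115.
Σwᵢxᵢ = 80·12 + 20·15 + 8·10 + 7·12 = 1424.
Σwᵢyᵢ = 80·2 + 20·6 + 8·12 + 7·4 = 404.
x* = 1424/115 = 12.38, y* = 404/115 = 3.51.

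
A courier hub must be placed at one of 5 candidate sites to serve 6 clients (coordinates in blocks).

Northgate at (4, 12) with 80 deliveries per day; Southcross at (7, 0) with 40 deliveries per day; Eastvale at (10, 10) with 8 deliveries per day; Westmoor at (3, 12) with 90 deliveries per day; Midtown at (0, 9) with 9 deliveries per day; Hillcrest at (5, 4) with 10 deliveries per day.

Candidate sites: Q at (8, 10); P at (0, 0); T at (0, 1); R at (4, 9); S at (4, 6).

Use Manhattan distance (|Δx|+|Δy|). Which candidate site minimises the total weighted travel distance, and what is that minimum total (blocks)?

Total weighted distance at each candidate:
  Q (8, 10): total = 1737
  P (0, 0): total = 3241
  T (0, 1): total = 3084
  R (4, 9): total = 1232
  S (4, 6): total = 1643
Minimum is at R with total 1232 blocks.

R, total 1232 blocks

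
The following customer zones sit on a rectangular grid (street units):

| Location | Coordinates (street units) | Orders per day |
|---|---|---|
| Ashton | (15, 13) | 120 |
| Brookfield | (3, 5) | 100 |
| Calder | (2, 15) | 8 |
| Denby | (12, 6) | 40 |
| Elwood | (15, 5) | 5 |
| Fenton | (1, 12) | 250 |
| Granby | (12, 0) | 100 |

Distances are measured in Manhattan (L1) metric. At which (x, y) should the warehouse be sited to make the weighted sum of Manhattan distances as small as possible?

(3, 12)

Manhattan distance separates: Σwᵢ(|x−xᵢ|+|y−yᵢ|) = Σwᵢ|x−xᵢ| + Σwᵢ|y−yᵢ|, so x and y are optimised independently as 1-D weighted medians.
Total weight W = 623; half = 311.5.
x-coordinate, sorted with cumulative weight:
  x=1 (Fenton, w=250) cum 250
  x=2 (Calder, w=8) cum 258
  x=3 (Brookfield, w=100) cum 358  ← median
  x=12 (Denby, w=40) cum 398
  x=12 (Granby, w=100) cum 498
  x=15 (Ashton, w=120) cum 618
  x=15 (Elwood, w=5) cum 623
⇒ x* = 3
y-coordinate, sorted with cumulative weight:
  y=0 (Granby, w=100) cum 100
  y=5 (Brookfield, w=100) cum 200
  y=5 (Elwood, w=5) cum 205
  y=6 (Denby, w=40) cum 245
  y=12 (Fenton, w=250) cum 495  ← median
  y=13 (Ashton, w=120) cum 615
  y=15 (Calder, w=8) cum 623
⇒ y* = 12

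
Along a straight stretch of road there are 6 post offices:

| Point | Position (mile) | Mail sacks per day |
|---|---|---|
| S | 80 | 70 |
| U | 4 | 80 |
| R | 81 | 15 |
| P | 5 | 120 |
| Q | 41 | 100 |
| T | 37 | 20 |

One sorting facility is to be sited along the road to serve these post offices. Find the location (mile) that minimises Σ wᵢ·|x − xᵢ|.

For a sum of weighted absolute distances on a line, the optimum is the weighted median (not the mean). Total weight W = 405; half-weight = 202.5.
Sort by position and accumulate weight:
  mile 4 (U, w=80) → cum 80
  mile 5 (P, w=120) → cum 200
  mile 37 (T, w=20) → cum 220  ≥ 202.5 → median here
  mile 41 (Q, w=100) → cum 320
  mile 80 (S, w=70) → cum 390
  mile 81 (R, w=15) → cum 405
Optimal location: mile 37.

x = 37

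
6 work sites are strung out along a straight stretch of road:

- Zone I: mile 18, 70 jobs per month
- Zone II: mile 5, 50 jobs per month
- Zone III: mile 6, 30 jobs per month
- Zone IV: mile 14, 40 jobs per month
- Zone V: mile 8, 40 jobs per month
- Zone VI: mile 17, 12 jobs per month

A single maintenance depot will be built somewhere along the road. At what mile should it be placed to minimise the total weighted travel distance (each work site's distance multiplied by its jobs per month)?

For a sum of weighted absolute distances on a line, the optimum is the weighted median (not the mean). Total weight W = 242; half-weight = 121.
Sort by position and accumulate weight:
  mile 5 (Zone II, w=50) → cum 50
  mile 6 (Zone III, w=30) → cum 80
  mile 8 (Zone V, w=40) → cum 120
  mile 14 (Zone IV, w=40) → cum 160  ≥ 121 → median here
  mile 17 (Zone VI, w=12) → cum 172
  mile 18 (Zone I, w=70) → cum 242
Optimal location: mile 14.

x = 14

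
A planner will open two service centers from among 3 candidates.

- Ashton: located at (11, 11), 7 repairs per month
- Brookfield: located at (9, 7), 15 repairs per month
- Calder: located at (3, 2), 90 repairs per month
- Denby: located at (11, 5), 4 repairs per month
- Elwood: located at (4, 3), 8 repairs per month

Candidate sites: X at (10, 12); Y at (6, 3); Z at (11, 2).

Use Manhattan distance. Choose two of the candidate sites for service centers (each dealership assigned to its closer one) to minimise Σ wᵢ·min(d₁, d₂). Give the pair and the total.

{X, Y}, total 508

Evaluate every pair (each demand assigned to the nearer of the two):
  {X, Y}: total = 508
  {Y, Z}: total = 556
  {X, Z}: total = 900
Best pair: {X, Y} with total 508.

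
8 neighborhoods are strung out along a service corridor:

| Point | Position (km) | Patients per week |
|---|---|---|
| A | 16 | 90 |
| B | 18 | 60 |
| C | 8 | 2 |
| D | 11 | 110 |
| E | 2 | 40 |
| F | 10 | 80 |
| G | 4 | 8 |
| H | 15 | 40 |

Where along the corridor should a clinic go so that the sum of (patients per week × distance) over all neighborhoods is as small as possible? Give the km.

For a sum of weighted absolute distances on a line, the optimum is the weighted median (not the mean). Total weight W = 430; half-weight = 215.
Sort by position and accumulate weight:
  km 2 (E, w=40) → cum 40
  km 4 (G, w=8) → cum 48
  km 8 (C, w=2) → cum 50
  km 10 (F, w=80) → cum 130
  km 11 (D, w=110) → cum 240  ≥ 215 → median here
  km 15 (H, w=40) → cum 280
  km 16 (A, w=90) → cum 370
  km 18 (B, w=60) → cum 430
Optimal location: km 11.

x = 11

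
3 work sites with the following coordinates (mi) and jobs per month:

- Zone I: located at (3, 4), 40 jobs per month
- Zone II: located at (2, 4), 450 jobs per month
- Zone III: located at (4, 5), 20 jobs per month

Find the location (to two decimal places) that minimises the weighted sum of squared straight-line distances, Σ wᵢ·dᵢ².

The minimiser of Σwᵢ‖p−pᵢ‖² is the weighted centroid p* = (Σwᵢpᵢ)/(Σwᵢ).
Σwᵢ = 510.
Σwᵢxᵢ = 40·3 + 450·2 + 20·4 = 1100.
Σwᵢyᵢ = 40·4 + 450·4 + 20·5 = 2060.
x* = 1100/510 = 2.16, y* = 2060/510 = 4.04.

(2.16, 4.04)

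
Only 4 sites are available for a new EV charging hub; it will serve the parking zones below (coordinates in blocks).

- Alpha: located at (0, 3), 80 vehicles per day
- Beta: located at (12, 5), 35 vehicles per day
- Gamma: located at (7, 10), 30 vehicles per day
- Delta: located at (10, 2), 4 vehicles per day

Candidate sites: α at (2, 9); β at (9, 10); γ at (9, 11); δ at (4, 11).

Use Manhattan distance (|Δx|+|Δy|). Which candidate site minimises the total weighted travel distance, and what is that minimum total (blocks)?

Total weighted distance at each candidate:
  α (2, 9): total = 1370
  β (9, 10): total = 1656
  γ (9, 11): total = 1805
  δ (4, 11): total = 1630
Minimum is at α with total 1370 blocks.

α, total 1370 blocks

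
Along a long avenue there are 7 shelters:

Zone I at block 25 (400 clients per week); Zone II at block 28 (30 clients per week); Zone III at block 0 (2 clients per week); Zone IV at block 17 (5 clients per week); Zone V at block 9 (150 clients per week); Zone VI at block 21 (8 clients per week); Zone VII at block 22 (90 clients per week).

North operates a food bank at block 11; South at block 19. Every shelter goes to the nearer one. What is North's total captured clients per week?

152

The indifferent point is the midpoint (11+19)/2 = 15; shelters left of it (closer to North at 11) go to North, those right go to South.
  Zone III at 0 (w=2) → North
  Zone V at 9 (w=150) → North
  Zone IV at 17 (w=5) → South
  Zone VI at 21 (w=8) → South
  Zone VII at 22 (w=90) → South
  Zone I at 25 (w=400) → South
  Zone II at 28 (w=30) → South
North captures 152; South captures 533.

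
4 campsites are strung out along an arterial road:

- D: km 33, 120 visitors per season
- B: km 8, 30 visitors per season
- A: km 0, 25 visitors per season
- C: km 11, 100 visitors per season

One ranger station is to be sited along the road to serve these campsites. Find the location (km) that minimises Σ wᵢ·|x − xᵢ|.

For a sum of weighted absolute distances on a line, the optimum is the weighted median (not the mean). Total weight W = 275; half-weight = 137.5.
Sort by position and accumulate weight:
  km 0 (A, w=25) → cum 25
  km 8 (B, w=30) → cum 55
  km 11 (C, w=100) → cum 155  ≥ 137.5 → median here
  km 33 (D, w=120) → cum 275
Optimal location: km 11.

x = 11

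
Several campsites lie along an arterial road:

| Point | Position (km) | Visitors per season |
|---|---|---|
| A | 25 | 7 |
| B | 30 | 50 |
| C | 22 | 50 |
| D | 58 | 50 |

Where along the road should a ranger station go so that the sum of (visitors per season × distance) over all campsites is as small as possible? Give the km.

x = 30

For a sum of weighted absolute distances on a line, the optimum is the weighted median (not the mean). Total weight W = 157; half-weight = 78.5.
Sort by position and accumulate weight:
  km 22 (C, w=50) → cum 50
  km 25 (A, w=7) → cum 57
  km 30 (B, w=50) → cum 107  ≥ 78.5 → median here
  km 58 (D, w=50) → cum 157
Optimal location: km 30.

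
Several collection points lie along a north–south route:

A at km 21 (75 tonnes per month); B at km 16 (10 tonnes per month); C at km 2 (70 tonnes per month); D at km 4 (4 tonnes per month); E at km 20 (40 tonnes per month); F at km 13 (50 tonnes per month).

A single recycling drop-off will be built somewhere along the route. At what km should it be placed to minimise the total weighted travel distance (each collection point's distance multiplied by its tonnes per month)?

x = 16

For a sum of weighted absolute distances on a line, the optimum is the weighted median (not the mean). Total weight W = 249; half-weight = 124.5.
Sort by position and accumulate weight:
  km 2 (C, w=70) → cum 70
  km 4 (D, w=4) → cum 74
  km 13 (F, w=50) → cum 124
  km 16 (B, w=10) → cum 134  ≥ 124.5 → median here
  km 20 (E, w=40) → cum 174
  km 21 (A, w=75) → cum 249
Optimal location: km 16.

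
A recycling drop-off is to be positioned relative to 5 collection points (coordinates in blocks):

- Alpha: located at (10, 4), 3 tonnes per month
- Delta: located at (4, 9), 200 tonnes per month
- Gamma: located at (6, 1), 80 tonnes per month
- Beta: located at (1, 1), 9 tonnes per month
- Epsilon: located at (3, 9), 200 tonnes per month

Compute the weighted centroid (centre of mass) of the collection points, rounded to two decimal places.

(3.90, 7.52)

The minimiser of Σwᵢ‖p−pᵢ‖² is the weighted centroid p* = (Σwᵢpᵢ)/(Σwᵢ).
Σwᵢ = 492.
Σwᵢxᵢ = 3·10 + 200·4 + 80·6 + 9·1 + 200·3 = 1919.
Σwᵢyᵢ = 3·4 + 200·9 + 80·1 + 9·1 + 200·9 = 3701.
x* = 1919/492 = 3.90, y* = 3701/492 = 7.52.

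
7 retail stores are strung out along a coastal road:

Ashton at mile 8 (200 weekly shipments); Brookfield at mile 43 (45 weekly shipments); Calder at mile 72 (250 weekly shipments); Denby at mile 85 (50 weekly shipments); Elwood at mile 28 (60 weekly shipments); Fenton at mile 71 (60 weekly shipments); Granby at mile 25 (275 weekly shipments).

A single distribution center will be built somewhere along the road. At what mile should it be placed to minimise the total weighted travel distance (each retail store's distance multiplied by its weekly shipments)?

For a sum of weighted absolute distances on a line, the optimum is the weighted median (not the mean). Total weight W = 940; half-weight = 470.
Sort by position and accumulate weight:
  mile 8 (Ashton, w=200) → cum 200
  mile 25 (Granby, w=275) → cum 475  ≥ 470 → median here
  mile 28 (Elwood, w=60) → cum 535
  mile 43 (Brookfield, w=45) → cum 580
  mile 71 (Fenton, w=60) → cum 640
  mile 72 (Calder, w=250) → cum 890
  mile 85 (Denby, w=50) → cum 940
Optimal location: mile 25.

x = 25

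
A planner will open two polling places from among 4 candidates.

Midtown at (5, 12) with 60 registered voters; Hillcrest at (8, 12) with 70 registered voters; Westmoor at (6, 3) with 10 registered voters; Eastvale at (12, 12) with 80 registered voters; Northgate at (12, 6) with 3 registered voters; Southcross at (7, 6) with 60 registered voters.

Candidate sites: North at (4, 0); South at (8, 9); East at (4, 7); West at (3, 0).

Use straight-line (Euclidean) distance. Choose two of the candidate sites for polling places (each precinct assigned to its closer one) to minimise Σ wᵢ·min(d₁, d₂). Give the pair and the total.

Evaluate every pair (each demand assigned to the nearer of the two):
  {North, South}: total = 1105.4
  {South, West}: total = 1111.7
  {South, East}: total = 1114.0
  {North, East}: total = 1758.9
  {East, West}: total = 1765.2
  {North, West}: total = 3230.3
Best pair: {North, South} with total 1105.4.

{North, South}, total 1105.4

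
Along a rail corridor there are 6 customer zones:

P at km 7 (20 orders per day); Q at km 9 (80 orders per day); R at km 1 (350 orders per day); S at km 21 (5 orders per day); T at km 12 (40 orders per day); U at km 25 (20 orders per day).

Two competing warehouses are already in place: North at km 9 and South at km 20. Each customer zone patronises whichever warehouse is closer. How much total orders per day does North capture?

490

The indifferent point is the midpoint (9+20)/2 = 14.5; customer zones left of it (closer to North at 9) go to North, those right go to South.
  R at 1 (w=350) → North
  P at 7 (w=20) → North
  Q at 9 (w=80) → North
  T at 12 (w=40) → North
  S at 21 (w=5) → South
  U at 25 (w=20) → South
North captures 490; South captures 25.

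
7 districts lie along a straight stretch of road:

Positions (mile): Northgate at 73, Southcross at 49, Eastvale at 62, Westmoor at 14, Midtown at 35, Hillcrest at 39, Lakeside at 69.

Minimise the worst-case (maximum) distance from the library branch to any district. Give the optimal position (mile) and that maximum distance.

The 1-center on a line is the midpoint of the two extreme points: leftmost at 14, rightmost at 73.
Optimal location = (14 + 73)/2 = 43.5; maximum distance = (73 − 14)/2 = 29.5.

location 43.5, max distance 29.5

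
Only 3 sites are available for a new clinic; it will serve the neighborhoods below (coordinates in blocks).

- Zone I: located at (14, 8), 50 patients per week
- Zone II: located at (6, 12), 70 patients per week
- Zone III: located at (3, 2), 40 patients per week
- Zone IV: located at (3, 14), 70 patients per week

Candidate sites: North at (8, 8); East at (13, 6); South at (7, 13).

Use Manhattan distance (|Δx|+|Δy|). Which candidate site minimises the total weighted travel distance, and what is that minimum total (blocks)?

South, total 1690 blocks

Total weighted distance at each candidate:
  North (8, 8): total = 1930
  East (13, 6): total = 2880
  South (7, 13): total = 1690
Minimum is at South with total 1690 blocks.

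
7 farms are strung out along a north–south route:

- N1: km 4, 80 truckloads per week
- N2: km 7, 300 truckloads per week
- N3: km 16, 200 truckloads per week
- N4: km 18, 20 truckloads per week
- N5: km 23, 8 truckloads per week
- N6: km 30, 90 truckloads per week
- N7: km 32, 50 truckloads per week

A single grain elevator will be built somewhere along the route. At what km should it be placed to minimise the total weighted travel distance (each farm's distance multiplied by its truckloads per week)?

x = 7

For a sum of weighted absolute distances on a line, the optimum is the weighted median (not the mean). Total weight W = 748; half-weight = 374.
Sort by position and accumulate weight:
  km 4 (N1, w=80) → cum 80
  km 7 (N2, w=300) → cum 380  ≥ 374 → median here
  km 16 (N3, w=200) → cum 580
  km 18 (N4, w=20) → cum 600
  km 23 (N5, w=8) → cum 608
  km 30 (N6, w=90) → cum 698
  km 32 (N7, w=50) → cum 748
Optimal location: km 7.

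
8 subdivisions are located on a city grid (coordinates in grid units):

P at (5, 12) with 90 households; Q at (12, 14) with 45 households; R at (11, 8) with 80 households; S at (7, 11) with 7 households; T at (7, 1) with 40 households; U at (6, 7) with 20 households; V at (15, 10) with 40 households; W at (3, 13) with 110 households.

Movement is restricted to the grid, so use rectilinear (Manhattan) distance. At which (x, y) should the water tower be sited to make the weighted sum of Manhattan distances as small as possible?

Manhattan distance separates: Σwᵢ(|x−xᵢ|+|y−yᵢ|) = Σwᵢ|x−xᵢ| + Σwᵢ|y−yᵢ|, so x and y are optimised independently as 1-D weighted medians.
Total weight W = 432; half = 216.
x-coordinate, sorted with cumulative weight:
  x=3 (W, w=110) cum 110
  x=5 (P, w=90) cum 200
  x=6 (U, w=20) cum 220  ← median
  x=7 (S, w=7) cum 227
  x=7 (T, w=40) cum 267
  x=11 (R, w=80) cum 347
  x=12 (Q, w=45) cum 392
  x=15 (V, w=40) cum 432
⇒ x* = 6
y-coordinate, sorted with cumulative weight:
  y=1 (T, w=40) cum 40
  y=7 (U, w=20) cum 60
  y=8 (R, w=80) cum 140
  y=10 (V, w=40) cum 180
  y=11 (S, w=7) cum 187
  y=12 (P, w=90) cum 277  ← median
  y=13 (W, w=110) cum 387
  y=14 (Q, w=45) cum 432
⇒ y* = 12

(6, 12)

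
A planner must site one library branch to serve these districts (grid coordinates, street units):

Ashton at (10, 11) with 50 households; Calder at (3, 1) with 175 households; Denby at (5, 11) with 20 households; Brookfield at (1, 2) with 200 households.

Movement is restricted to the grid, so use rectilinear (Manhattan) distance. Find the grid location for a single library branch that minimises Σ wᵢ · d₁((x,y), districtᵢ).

Manhattan distance separates: Σwᵢ(|x−xᵢ|+|y−yᵢ|) = Σwᵢ|x−xᵢ| + Σwᵢ|y−yᵢ|, so x and y are optimised independently as 1-D weighted medians.
Total weight W = 445; half = 222.5.
x-coordinate, sorted with cumulative weight:
  x=1 (Brookfield, w=200) cum 200
  x=3 (Calder, w=175) cum 375  ← median
  x=5 (Denby, w=20) cum 395
  x=10 (Ashton, w=50) cum 445
⇒ x* = 3
y-coordinate, sorted with cumulative weight:
  y=1 (Calder, w=175) cum 175
  y=2 (Brookfield, w=200) cum 375  ← median
  y=11 (Ashton, w=50) cum 425
  y=11 (Denby, w=20) cum 445
⇒ y* = 2

(3, 2)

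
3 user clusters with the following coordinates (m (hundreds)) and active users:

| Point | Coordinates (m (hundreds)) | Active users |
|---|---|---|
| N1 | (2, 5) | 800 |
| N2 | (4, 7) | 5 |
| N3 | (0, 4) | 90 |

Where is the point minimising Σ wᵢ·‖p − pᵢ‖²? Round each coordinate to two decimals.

(1.81, 4.91)

The minimiser of Σwᵢ‖p−pᵢ‖² is the weighted centroid p* = (Σwᵢpᵢ)/(Σwᵢ).
Σwᵢ = 895.
Σwᵢxᵢ = 800·2 + 5·4 + 90·0 = 1620.
Σwᵢyᵢ = 800·5 + 5·7 + 90·4 = 4395.
x* = 1620/895 = 1.81, y* = 4395/895 = 4.91.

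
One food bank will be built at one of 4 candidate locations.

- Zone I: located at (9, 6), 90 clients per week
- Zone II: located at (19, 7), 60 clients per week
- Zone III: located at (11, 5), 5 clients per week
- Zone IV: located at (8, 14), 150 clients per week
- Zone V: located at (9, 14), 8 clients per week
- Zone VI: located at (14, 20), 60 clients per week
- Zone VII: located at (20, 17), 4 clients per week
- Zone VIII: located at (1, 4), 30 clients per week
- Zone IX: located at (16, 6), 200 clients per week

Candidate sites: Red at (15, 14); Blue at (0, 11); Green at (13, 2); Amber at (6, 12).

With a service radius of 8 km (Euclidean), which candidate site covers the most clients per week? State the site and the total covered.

Green, covering 355

Coverage radius r = 8 km; a point is covered iff (Δx)²+(Δy)² ≤ 8² = 64.
  Red (15, 14): covers {Zone IV, Zone V, Zone VI, Zone VII} → 222
  Blue (0, 11): covers {Zone VIII} → 30
  Green (13, 2): covers {Zone I, Zone II, Zone III, Zone IX} → 355
  Amber (6, 12): covers {Zone I, Zone IV, Zone V} → 248
Maximum coverage at Green: 355 clients per week.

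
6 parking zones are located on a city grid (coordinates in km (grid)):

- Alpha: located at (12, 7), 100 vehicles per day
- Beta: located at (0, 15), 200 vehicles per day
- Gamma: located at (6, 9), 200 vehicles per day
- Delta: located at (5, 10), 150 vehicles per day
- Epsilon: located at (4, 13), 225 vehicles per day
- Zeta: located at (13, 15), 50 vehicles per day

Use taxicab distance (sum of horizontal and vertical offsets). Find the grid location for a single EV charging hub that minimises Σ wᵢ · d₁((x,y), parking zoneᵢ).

(5, 13)

Manhattan distance separates: Σwᵢ(|x−xᵢ|+|y−yᵢ|) = Σwᵢ|x−xᵢ| + Σwᵢ|y−yᵢ|, so x and y are optimised independently as 1-D weighted medians.
Total weight W = 925; half = 462.5.
x-coordinate, sorted with cumulative weight:
  x=0 (Beta, w=200) cum 200
  x=4 (Epsilon, w=225) cum 425
  x=5 (Delta, w=150) cum 575  ← median
  x=6 (Gamma, w=200) cum 775
  x=12 (Alpha, w=100) cum 875
  x=13 (Zeta, w=50) cum 925
⇒ x* = 5
y-coordinate, sorted with cumulative weight:
  y=7 (Alpha, w=100) cum 100
  y=9 (Gamma, w=200) cum 300
  y=10 (Delta, w=150) cum 450
  y=13 (Epsilon, w=225) cum 675  ← median
  y=15 (Beta, w=200) cum 875
  y=15 (Zeta, w=50) cum 925
⇒ y* = 13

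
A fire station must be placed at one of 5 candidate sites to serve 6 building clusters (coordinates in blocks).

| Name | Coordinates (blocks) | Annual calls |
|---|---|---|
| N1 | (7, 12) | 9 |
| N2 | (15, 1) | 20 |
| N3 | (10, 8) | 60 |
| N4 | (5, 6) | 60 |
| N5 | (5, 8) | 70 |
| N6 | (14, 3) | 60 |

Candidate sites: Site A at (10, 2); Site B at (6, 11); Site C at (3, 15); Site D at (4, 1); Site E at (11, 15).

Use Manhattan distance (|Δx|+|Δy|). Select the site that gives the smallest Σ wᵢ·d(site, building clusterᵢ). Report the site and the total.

Site A, total 2207 blocks

Total weighted distance at each candidate:
  Site A (10, 2): total = 2207
  Site B (6, 11): total = 2418
  Site C (3, 15): total = 4093
  Site D (4, 1): total = 2766
  Site E (11, 15): total = 3613
Minimum is at Site A with total 2207 blocks.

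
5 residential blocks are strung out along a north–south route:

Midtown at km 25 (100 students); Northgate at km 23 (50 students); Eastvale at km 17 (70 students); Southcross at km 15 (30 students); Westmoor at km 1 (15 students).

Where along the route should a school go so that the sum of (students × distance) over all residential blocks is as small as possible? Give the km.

For a sum of weighted absolute distances on a line, the optimum is the weighted median (not the mean). Total weight W = 265; half-weight = 132.5.
Sort by position and accumulate weight:
  km 1 (Westmoor, w=15) → cum 15
  km 15 (Southcross, w=30) → cum 45
  km 17 (Eastvale, w=70) → cum 115
  km 23 (Northgate, w=50) → cum 165  ≥ 132.5 → median here
  km 25 (Midtown, w=100) → cum 265
Optimal location: km 23.

x = 23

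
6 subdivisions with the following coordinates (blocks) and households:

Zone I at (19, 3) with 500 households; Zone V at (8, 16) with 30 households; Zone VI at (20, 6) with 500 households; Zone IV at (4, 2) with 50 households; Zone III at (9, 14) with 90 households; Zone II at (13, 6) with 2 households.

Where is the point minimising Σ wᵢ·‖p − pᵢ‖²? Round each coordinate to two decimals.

(17.73, 5.42)

The minimiser of Σwᵢ‖p−pᵢ‖² is the weighted centroid p* = (Σwᵢpᵢ)/(Σwᵢ).
Σwᵢ = 1172.
Σwᵢxᵢ = 500·19 + 30·8 + 500·20 + 50·4 + 90·9 + 2·13 = 20776.
Σwᵢyᵢ = 500·3 + 30·16 + 500·6 + 50·2 + 90·14 + 2·6 = 6352.
x* = 20776/1172 = 17.73, y* = 6352/1172 = 5.42.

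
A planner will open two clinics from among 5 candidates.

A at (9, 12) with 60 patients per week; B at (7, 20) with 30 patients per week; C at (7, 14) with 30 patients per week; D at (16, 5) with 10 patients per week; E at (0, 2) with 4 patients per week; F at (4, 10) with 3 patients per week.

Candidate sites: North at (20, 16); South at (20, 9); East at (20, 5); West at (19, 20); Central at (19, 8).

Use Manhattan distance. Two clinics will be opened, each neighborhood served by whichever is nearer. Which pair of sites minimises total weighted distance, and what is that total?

{West, Central}, total 1951

Evaluate every pair (each demand assigned to the nearer of the two):
  {West, Central}: total = 1951
  {South, West}: total = 1979
  {North, Central}: total = 2011
  {North, South}: total = 2039
  {North, East}: total = 2055
  {North, West}: total = 2062
  {East, West}: total = 2175
  {South, East}: total = 2283
  {East, Central}: total = 2283
  {South, Central}: total = 2311
Best pair: {West, Central} with total 1951.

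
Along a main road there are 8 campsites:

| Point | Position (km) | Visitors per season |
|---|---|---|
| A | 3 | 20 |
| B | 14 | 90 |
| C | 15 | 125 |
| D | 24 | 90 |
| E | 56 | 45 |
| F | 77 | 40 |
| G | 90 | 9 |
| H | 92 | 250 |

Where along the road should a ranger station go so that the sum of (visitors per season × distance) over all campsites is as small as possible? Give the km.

x = 56

For a sum of weighted absolute distances on a line, the optimum is the weighted median (not the mean). Total weight W = 669; half-weight = 334.5.
Sort by position and accumulate weight:
  km 3 (A, w=20) → cum 20
  km 14 (B, w=90) → cum 110
  km 15 (C, w=125) → cum 235
  km 24 (D, w=90) → cum 325
  km 56 (E, w=45) → cum 370  ≥ 334.5 → median here
  km 77 (F, w=40) → cum 410
  km 90 (G, w=9) → cum 419
  km 92 (H, w=250) → cum 669
Optimal location: km 56.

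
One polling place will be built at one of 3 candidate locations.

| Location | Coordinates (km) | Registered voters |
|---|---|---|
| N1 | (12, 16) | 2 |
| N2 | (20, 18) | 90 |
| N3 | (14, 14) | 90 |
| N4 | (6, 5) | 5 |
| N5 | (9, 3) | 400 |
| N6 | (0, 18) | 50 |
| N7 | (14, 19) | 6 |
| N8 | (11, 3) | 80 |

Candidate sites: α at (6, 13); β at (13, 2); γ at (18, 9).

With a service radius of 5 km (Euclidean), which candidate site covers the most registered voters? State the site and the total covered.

Coverage radius r = 5 km; a point is covered iff (Δx)²+(Δy)² ≤ 5² = 25.
  α (6, 13): covers {none} → 0
  β (13, 2): covers {N5, N8} → 480
  γ (18, 9): covers {none} → 0
Maximum coverage at β: 480 registered voters.

β, covering 480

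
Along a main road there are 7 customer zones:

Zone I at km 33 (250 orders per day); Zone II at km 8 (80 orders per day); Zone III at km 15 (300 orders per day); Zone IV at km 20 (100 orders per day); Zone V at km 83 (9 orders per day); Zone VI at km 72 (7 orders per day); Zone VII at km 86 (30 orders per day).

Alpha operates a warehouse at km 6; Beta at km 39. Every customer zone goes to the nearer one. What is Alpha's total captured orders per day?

480

The indifferent point is the midpoint (6+39)/2 = 22.5; customer zones left of it (closer to Alpha at 6) go to Alpha, those right go to Beta.
  Zone II at 8 (w=80) → Alpha
  Zone III at 15 (w=300) → Alpha
  Zone IV at 20 (w=100) → Alpha
  Zone I at 33 (w=250) → Beta
  Zone VI at 72 (w=7) → Beta
  Zone V at 83 (w=9) → Beta
  Zone VII at 86 (w=30) → Beta
Alpha captures 480; Beta captures 296.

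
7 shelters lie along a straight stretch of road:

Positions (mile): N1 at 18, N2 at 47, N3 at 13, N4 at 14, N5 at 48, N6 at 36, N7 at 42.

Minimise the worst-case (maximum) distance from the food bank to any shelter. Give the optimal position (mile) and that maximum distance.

location 30.5, max distance 17.5

The 1-center on a line is the midpoint of the two extreme points: leftmost at 13, rightmost at 48.
Optimal location = (13 + 48)/2 = 30.5; maximum distance = (48 − 13)/2 = 17.5.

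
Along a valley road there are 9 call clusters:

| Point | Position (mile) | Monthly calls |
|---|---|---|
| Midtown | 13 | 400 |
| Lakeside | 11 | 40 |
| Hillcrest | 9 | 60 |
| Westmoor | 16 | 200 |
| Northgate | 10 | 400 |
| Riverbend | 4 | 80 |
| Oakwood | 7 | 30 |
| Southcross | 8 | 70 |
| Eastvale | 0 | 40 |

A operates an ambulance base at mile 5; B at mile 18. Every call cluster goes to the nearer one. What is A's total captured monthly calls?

The indifferent point is the midpoint (5+18)/2 = 11.5; call clusters left of it (closer to A at 5) go to A, those right go to B.
  Eastvale at 0 (w=40) → A
  Riverbend at 4 (w=80) → A
  Oakwood at 7 (w=30) → A
  Southcross at 8 (w=70) → A
  Hillcrest at 9 (w=60) → A
  Northgate at 10 (w=400) → A
  Lakeside at 11 (w=40) → A
  Midtown at 13 (w=400) → B
  Westmoor at 16 (w=200) → B
A captures 720; B captures 600.

720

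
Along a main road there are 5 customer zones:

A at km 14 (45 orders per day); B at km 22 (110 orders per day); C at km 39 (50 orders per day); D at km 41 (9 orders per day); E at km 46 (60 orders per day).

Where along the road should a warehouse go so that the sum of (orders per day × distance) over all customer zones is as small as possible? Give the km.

x = 22

For a sum of weighted absolute distances on a line, the optimum is the weighted median (not the mean). Total weight W = 274; half-weight = 137.
Sort by position and accumulate weight:
  km 14 (A, w=45) → cum 45
  km 22 (B, w=110) → cum 155  ≥ 137 → median here
  km 39 (C, w=50) → cum 205
  km 41 (D, w=9) → cum 214
  km 46 (E, w=60) → cum 274
Optimal location: km 22.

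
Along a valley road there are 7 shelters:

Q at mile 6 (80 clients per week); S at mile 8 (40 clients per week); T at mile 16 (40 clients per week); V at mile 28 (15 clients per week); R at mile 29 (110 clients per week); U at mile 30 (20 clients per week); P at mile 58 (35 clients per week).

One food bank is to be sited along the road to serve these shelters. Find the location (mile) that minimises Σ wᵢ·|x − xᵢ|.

For a sum of weighted absolute distances on a line, the optimum is the weighted median (not the mean). Total weight W = 340; half-weight = 170.
Sort by position and accumulate weight:
  mile 6 (Q, w=80) → cum 80
  mile 8 (S, w=40) → cum 120
  mile 16 (T, w=40) → cum 160
  mile 28 (V, w=15) → cum 175  ≥ 170 → median here
  mile 29 (R, w=110) → cum 285
  mile 30 (U, w=20) → cum 305
  mile 58 (P, w=35) → cum 340
Optimal location: mile 28.

x = 28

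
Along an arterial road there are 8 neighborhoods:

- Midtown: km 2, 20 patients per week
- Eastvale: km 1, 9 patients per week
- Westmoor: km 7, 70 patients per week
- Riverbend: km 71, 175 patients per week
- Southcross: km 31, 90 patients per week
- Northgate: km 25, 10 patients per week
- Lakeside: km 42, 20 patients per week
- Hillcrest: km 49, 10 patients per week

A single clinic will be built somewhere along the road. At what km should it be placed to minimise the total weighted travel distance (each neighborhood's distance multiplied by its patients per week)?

x = 42

For a sum of weighted absolute distances on a line, the optimum is the weighted median (not the mean). Total weight W = 404; half-weight = 202.
Sort by position and accumulate weight:
  km 1 (Eastvale, w=9) → cum 9
  km 2 (Midtown, w=20) → cum 29
  km 7 (Westmoor, w=70) → cum 99
  km 25 (Northgate, w=10) → cum 109
  km 31 (Southcross, w=90) → cum 199
  km 42 (Lakeside, w=20) → cum 219  ≥ 202 → median here
  km 49 (Hillcrest, w=10) → cum 229
  km 71 (Riverbend, w=175) → cum 404
Optimal location: km 42.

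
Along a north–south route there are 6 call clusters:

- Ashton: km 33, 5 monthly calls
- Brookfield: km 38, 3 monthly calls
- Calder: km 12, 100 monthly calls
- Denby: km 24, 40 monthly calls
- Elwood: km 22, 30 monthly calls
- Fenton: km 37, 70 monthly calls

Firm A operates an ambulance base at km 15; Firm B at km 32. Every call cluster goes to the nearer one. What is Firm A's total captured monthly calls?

The indifferent point is the midpoint (15+32)/2 = 23.5; call clusters left of it (closer to Firm A at 15) go to Firm A, those right go to Firm B.
  Calder at 12 (w=100) → Firm A
  Elwood at 22 (w=30) → Firm A
  Denby at 24 (w=40) → Firm B
  Ashton at 33 (w=5) → Firm B
  Fenton at 37 (w=70) → Firm B
  Brookfield at 38 (w=3) → Firm B
Firm A captures 130; Firm B captures 118.

130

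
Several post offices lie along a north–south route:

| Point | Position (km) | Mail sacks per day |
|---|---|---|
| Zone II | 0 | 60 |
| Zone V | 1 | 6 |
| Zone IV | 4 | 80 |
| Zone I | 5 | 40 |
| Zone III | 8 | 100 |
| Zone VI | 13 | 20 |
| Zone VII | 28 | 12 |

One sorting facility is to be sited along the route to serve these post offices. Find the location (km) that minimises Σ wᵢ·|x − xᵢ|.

For a sum of weighted absolute distances on a line, the optimum is the weighted median (not the mean). Total weight W = 318; half-weight = 159.
Sort by position and accumulate weight:
  km 0 (Zone II, w=60) → cum 60
  km 1 (Zone V, w=6) → cum 66
  km 4 (Zone IV, w=80) → cum 146
  km 5 (Zone I, w=40) → cum 186  ≥ 159 → median here
  km 8 (Zone III, w=100) → cum 286
  km 13 (Zone VI, w=20) → cum 306
  km 28 (Zone VII, w=12) → cum 318
Optimal location: km 5.

x = 5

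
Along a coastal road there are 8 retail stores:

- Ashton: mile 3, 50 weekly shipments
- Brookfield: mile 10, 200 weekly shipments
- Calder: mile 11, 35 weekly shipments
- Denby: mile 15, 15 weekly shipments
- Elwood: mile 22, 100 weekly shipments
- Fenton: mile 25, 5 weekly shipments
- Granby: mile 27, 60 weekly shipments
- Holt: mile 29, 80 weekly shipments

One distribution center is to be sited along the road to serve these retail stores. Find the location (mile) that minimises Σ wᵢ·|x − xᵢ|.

x = 11

For a sum of weighted absolute distances on a line, the optimum is the weighted median (not the mean). Total weight W = 545; half-weight = 272.5.
Sort by position and accumulate weight:
  mile 3 (Ashton, w=50) → cum 50
  mile 10 (Brookfield, w=200) → cum 250
  mile 11 (Calder, w=35) → cum 285  ≥ 272.5 → median here
  mile 15 (Denby, w=15) → cum 300
  mile 22 (Elwood, w=100) → cum 400
  mile 25 (Fenton, w=5) → cum 405
  mile 27 (Granby, w=60) → cum 465
  mile 29 (Holt, w=80) → cum 545
Optimal location: mile 11.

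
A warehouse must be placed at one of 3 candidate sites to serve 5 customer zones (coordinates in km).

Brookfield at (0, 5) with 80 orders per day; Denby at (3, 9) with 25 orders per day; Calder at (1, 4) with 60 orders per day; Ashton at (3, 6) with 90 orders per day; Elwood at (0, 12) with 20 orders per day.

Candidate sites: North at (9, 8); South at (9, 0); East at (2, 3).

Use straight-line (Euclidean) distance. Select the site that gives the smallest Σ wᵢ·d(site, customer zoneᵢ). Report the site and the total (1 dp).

East, total 932.2 km

Total weighted distance at each candidate:
  North (9, 8): total = 2213.9
  South (9, 0): total = 2694.4
  East (2, 3): total = 932.2
Minimum is at East with total 932.2 km.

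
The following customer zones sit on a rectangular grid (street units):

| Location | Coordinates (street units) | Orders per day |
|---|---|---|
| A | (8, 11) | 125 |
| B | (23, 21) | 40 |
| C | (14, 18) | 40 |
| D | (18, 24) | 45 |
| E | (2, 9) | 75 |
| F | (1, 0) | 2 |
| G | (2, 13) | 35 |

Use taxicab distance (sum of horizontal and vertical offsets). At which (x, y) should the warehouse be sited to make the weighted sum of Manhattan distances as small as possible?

Manhattan distance separates: Σwᵢ(|x−xᵢ|+|y−yᵢ|) = Σwᵢ|x−xᵢ| + Σwᵢ|y−yᵢ|, so x and y are optimised independently as 1-D weighted medians.
Total weight W = 362; half = 181.
x-coordinate, sorted with cumulative weight:
  x=1 (F, w=2) cum 2
  x=2 (E, w=75) cum 77
  x=2 (G, w=35) cum 112
  x=8 (A, w=125) cum 237  ← median
  x=14 (C, w=40) cum 277
  x=18 (D, w=45) cum 322
  x=23 (B, w=40) cum 362
⇒ x* = 8
y-coordinate, sorted with cumulative weight:
  y=0 (F, w=2) cum 2
  y=9 (E, w=75) cum 77
  y=11 (A, w=125) cum 202  ← median
  y=13 (G, w=35) cum 237
  y=18 (C, w=40) cum 277
  y=21 (B, w=40) cum 317
  y=24 (D, w=45) cum 362
⇒ y* = 11

(8, 11)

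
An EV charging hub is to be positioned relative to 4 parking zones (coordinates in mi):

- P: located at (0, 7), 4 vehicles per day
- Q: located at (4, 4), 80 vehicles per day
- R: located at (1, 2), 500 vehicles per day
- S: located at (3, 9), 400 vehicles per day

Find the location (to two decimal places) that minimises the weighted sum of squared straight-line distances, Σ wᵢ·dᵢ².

(2.05, 5.03)

The minimiser of Σwᵢ‖p−pᵢ‖² is the weighted centroid p* = (Σwᵢpᵢ)/(Σwᵢ).
Σwᵢ = 984.
Σwᵢxᵢ = 4·0 + 80·4 + 500·1 + 400·3 = 2020.
Σwᵢyᵢ = 4·7 + 80·4 + 500·2 + 400·9 = 4948.
x* = 2020/984 = 2.05, y* = 4948/984 = 5.03.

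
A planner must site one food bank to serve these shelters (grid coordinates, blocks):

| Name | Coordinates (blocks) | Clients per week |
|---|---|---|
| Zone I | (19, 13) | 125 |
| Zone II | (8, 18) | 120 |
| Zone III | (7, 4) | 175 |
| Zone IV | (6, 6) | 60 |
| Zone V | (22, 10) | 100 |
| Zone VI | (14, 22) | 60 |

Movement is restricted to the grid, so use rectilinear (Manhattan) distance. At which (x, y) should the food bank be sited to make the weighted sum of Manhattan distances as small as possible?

(8, 10)

Manhattan distance separates: Σwᵢ(|x−xᵢ|+|y−yᵢ|) = Σwᵢ|x−xᵢ| + Σwᵢ|y−yᵢ|, so x and y are optimised independently as 1-D weighted medians.
Total weight W = 640; half = 320.
x-coordinate, sorted with cumulative weight:
  x=6 (Zone IV, w=60) cum 60
  x=7 (Zone III, w=175) cum 235
  x=8 (Zone II, w=120) cum 355  ← median
  x=14 (Zone VI, w=60) cum 415
  x=19 (Zone I, w=125) cum 540
  x=22 (Zone V, w=100) cum 640
⇒ x* = 8
y-coordinate, sorted with cumulative weight:
  y=4 (Zone III, w=175) cum 175
  y=6 (Zone IV, w=60) cum 235
  y=10 (Zone V, w=100) cum 335  ← median
  y=13 (Zone I, w=125) cum 460
  y=18 (Zone II, w=120) cum 580
  y=22 (Zone VI, w=60) cum 640
⇒ y* = 10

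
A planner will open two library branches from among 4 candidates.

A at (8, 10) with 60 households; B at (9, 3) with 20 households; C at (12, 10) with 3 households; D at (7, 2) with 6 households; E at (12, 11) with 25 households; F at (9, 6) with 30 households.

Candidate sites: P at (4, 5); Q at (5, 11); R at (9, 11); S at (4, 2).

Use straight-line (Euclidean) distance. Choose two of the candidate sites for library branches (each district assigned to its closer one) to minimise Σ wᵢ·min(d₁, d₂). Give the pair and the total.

{R, S}, total 439.3

Evaluate every pair (each demand assigned to the nearer of the two):
  {R, S}: total = 439.3
  {P, R}: total = 452.5
  {Q, R}: total = 534.7
  {P, Q}: total = 672.1
  {Q, S}: total = 698.0
  {P, S}: total = 935.4
Best pair: {R, S} with total 439.3.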